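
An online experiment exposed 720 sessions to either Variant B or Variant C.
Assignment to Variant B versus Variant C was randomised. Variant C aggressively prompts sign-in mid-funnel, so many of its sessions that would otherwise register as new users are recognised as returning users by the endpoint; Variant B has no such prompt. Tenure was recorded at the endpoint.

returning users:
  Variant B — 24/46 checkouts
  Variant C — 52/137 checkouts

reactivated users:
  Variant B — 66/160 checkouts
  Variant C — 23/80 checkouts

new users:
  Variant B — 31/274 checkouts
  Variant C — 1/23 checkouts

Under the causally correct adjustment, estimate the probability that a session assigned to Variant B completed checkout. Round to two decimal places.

User tenure is recorded after the variant and is itself shifted by it — it sits on the causal path from variant to outcome. Conditioning on a mediator would strip out part of the effect we want; the pooled comparison gives the total causal effect.
So P(outcome | do(Variant B)) is just the pooled rate for Variant B: 121/480 = 0.252.

0.25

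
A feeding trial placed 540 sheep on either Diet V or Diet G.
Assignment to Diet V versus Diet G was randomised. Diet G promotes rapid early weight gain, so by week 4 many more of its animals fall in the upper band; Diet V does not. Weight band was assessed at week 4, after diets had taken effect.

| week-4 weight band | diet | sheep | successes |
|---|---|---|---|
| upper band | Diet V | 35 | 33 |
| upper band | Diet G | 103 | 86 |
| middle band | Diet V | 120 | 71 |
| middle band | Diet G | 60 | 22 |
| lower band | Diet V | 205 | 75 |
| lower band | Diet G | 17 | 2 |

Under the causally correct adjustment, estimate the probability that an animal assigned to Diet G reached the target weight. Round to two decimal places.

0.61

The week-4 weight band-specific comparison favours Diet V throughout, but the pooled figures favour Diet G. The question is whether to condition on week-4 weight band.
Because the diet influences week-4 weight band, week-4 weight band is a post-treatment mediator, not a confounder. Stratifying on it would bias the estimate; the causal effect is the crude pooled difference.
So P(outcome | do(Diet G)) is just the pooled rate for Diet G: 110/180 = 0.611.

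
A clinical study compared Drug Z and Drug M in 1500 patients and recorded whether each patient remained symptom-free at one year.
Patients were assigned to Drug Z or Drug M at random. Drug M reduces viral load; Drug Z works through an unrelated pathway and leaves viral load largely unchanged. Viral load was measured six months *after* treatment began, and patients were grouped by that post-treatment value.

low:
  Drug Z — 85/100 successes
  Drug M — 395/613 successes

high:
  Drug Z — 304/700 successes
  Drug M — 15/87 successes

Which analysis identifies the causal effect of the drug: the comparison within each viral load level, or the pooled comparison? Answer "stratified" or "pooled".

Viral load is downstream of the drug. One should not condition on a consequence of treatment, so the overall rates are the right comparison.
Pooled: Drug Z 48.6% vs Drug M 58.6%; Drug M is higher overall.

pooled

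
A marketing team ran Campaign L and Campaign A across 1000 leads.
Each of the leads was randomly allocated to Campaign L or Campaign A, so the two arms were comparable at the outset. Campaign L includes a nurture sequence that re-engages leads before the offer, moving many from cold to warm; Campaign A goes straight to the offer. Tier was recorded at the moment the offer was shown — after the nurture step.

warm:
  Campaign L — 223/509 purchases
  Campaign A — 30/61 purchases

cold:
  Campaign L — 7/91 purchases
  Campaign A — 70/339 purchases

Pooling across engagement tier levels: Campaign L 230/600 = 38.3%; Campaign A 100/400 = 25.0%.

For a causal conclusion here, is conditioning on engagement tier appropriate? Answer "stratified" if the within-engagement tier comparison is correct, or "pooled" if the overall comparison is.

pooled

Engagement tier here is a post-treatment variable shaped by the campaign; conditioning on it would introduce bias rather than remove it. The overall comparison is the causal one.
Pooled: Campaign L 38.3% vs Campaign A 25.0%; Campaign L is higher overall.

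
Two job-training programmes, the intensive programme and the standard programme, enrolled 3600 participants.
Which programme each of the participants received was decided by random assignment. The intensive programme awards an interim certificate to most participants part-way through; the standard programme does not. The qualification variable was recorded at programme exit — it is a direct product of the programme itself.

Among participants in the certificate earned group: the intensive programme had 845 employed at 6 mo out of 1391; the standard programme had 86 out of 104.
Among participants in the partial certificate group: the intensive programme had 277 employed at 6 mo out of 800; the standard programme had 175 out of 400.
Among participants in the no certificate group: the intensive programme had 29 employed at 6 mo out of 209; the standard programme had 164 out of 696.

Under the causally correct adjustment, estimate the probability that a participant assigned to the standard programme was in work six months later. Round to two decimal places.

0.35

Qualification attained during the programme is recorded after the programme and is itself shifted by it — it sits on the causal path from programme to outcome. Conditioning on a mediator would strip out part of the effect we want; the pooled comparison gives the total causal effect.
So P(outcome | do(the standard programme)) is just the pooled rate for the standard programme: 425/1200 = 0.354.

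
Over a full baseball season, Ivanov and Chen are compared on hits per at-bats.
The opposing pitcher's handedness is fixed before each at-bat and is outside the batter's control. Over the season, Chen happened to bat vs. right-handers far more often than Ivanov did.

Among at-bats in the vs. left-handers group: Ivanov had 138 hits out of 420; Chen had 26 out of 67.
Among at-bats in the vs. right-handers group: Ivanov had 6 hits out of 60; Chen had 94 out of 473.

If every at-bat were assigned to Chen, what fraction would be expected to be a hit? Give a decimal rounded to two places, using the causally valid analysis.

0.29

The imbalance in pitcher handedness arose from how at-bats were allocated, not from anything the player did; and pitcher handedness independently affects the outcome. The pooled gap is confounded — condition on pitcher handedness.
Standardising Chen to the population pitcher handedness mix: 0.477·26/67 + 0.523·94/473 = 0.289.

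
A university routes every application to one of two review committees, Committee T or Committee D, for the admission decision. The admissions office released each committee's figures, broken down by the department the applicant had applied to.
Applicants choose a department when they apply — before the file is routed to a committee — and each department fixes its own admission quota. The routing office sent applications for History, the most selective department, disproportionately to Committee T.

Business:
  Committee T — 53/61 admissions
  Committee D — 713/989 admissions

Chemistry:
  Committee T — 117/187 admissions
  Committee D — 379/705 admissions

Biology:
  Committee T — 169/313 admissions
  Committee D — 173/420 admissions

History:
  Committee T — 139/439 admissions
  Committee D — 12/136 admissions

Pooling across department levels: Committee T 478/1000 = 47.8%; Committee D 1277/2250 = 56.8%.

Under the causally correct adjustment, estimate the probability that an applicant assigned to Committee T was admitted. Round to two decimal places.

0.63

Department differs across review committees for reasons unrelated to any effect of the review committee itself, and it separately predicts the outcome — a classic confounder. We must compare within department levels.
Standardising Committee T to the population department mix: 0.323·53/61 + 0.274·117/187 + 0.226·169/313 + 0.177·139/439 = 0.630.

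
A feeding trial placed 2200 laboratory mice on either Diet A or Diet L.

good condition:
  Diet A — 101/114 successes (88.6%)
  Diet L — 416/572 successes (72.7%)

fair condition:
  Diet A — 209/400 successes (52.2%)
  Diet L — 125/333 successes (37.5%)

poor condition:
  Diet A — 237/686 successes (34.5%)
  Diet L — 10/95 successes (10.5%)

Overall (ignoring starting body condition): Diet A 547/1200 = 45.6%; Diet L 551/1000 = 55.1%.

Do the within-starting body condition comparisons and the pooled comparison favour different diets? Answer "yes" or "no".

yes

Within each starting body condition level (good condition 88.6% vs 72.7%; fair condition 52.2% vs 37.5%; poor condition 34.5% vs 10.5%), Diet A has the higher rate every time. Pooled: 45.6% vs 55.1% — Diet L has the higher rate overall. The two comparisons disagree.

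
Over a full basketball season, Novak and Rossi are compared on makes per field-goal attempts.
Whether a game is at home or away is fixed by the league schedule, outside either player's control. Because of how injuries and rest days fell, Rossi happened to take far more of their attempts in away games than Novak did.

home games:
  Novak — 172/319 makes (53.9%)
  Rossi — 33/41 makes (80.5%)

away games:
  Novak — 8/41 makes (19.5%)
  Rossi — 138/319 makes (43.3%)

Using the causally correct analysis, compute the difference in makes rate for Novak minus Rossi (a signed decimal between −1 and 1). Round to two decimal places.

-0.25

Since game venue is a pre-existing factor (not a product of the player) and it affects the outcome on its own, it is a confounder. The stratified rates, not the pooled rate, identify the causal effect.
Adjusting over the population distribution of game venue: 0.500·(0.539−0.805) + 0.500·(0.195−0.433) = -0.252.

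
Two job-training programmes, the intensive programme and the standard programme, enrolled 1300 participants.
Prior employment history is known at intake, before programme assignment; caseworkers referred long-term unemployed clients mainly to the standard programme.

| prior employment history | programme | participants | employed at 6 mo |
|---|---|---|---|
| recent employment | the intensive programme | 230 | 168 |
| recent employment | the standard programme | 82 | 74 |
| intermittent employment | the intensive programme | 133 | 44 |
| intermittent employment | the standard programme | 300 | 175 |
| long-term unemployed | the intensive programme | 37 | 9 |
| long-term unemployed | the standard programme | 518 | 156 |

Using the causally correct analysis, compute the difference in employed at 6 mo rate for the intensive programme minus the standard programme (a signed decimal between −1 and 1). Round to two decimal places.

Prior employment history satisfies the back-door criterion: it is not a descendant of the programme, and it blocks the spurious path from programme to outcome. Adjusting for it (i.e., using the within-prior employment history rates) gives the causal effect.
Adjusting over the population distribution of prior employment history: 0.240·(0.730−0.902) + 0.333·(0.331−0.583) + 0.427·(0.243−0.301) = -0.150.

-0.15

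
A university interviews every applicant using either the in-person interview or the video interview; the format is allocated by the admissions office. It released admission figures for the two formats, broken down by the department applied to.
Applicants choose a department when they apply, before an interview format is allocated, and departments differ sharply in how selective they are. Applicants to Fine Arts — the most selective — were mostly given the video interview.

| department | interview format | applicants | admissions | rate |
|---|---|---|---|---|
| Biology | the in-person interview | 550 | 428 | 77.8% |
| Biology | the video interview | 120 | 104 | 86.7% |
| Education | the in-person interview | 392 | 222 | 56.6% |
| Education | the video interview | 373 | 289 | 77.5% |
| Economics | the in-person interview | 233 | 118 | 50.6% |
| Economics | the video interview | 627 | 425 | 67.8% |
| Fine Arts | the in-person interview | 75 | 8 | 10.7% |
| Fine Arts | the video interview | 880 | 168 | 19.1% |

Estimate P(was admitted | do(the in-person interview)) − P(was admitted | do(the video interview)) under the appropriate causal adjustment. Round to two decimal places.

The stratified and pooled comparisons disagree (the video interview wins within each department; the in-person interview wins overall), so the answer turns on the causal role of department.
The imbalance in department arose from how applicants were allocated, not from anything the interview format did; and department independently affects the outcome. The pooled gap is confounded — condition on department.
Adjusting over the population distribution of department: 0.206·(0.778−0.867) + 0.235·(0.566−0.775) + 0.265·(0.506−0.678) + 0.294·(0.107−0.191) = -0.137.

-0.14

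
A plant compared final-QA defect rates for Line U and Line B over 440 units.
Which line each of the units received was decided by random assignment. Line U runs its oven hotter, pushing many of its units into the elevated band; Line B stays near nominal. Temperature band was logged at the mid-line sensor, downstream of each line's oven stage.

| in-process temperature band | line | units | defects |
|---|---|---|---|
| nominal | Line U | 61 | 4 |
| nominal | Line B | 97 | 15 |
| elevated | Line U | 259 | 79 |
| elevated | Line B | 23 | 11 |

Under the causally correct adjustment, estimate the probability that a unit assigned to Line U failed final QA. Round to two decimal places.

0.26

The stratified and pooled comparisons disagree (Line U wins within each in-process temperature band; Line B wins overall), so the answer turns on the causal role of in-process temperature band.
In-process temperature band is downstream of the line. One should not condition on a consequence of treatment, so the overall rates are the right comparison.
So P(outcome | do(Line U)) is just the pooled rate for Line U: 83/320 = 0.259.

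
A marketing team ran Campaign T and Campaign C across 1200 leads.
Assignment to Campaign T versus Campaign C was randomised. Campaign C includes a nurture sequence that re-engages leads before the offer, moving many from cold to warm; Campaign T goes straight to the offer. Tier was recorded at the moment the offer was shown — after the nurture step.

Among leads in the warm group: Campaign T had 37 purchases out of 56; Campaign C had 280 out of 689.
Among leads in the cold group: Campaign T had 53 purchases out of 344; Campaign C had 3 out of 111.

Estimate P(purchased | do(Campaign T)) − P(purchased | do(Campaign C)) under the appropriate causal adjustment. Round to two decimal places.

Engagement tier here is a post-treatment variable shaped by the campaign; conditioning on it would introduce bias rather than remove it. The overall comparison is the causal one.
The causal difference is the pooled difference: 0.225 − 0.354 = -0.129.

-0.13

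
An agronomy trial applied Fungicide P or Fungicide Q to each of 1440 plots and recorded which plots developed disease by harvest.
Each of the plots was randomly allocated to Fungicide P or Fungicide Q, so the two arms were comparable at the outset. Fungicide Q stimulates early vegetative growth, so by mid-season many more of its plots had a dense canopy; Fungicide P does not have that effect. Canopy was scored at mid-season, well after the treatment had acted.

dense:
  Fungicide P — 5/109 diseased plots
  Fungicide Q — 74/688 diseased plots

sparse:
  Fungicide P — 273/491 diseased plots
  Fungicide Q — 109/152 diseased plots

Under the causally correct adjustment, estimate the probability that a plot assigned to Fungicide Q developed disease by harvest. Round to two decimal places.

0.22

Stratifying would compare fungicides among plots the fungicides themselves sorted into mid-season canopy groups — a form of selection on an intermediate. The unconditioned pooled rates give the total causal effect.
So P(outcome | do(Fungicide Q)) is just the pooled rate for Fungicide Q: 183/840 = 0.218.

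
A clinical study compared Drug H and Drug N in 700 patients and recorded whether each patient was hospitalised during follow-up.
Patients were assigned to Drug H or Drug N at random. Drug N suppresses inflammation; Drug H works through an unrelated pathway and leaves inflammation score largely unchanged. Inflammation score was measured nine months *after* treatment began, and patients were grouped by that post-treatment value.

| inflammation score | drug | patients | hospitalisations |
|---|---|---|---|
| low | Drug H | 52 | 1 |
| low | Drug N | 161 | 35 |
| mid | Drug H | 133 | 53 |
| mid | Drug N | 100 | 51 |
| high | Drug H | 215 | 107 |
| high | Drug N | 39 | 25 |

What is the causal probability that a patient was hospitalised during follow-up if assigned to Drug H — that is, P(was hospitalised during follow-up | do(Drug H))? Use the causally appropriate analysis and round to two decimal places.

Within every inflammation score level Drug H has the lower rate, yet pooled Drug N does — Simpson's reversal.
Inflammation score is recorded after the drug and is itself shifted by it — it sits on the causal path from drug to outcome. Conditioning on a mediator would strip out part of the effect we want; the pooled comparison gives the total causal effect.
So P(outcome | do(Drug H)) is just the pooled rate for Drug H: 161/400 = 0.403.

0.40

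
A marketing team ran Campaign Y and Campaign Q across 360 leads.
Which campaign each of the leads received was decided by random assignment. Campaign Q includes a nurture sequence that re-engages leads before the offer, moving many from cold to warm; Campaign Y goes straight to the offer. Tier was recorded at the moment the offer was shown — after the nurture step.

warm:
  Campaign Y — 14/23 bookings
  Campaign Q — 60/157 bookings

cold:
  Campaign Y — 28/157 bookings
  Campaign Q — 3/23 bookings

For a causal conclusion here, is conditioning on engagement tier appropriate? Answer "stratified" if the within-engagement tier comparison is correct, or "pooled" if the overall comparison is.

Within every engagement tier level Campaign Y has the higher rate, yet pooled Campaign Q does — Simpson's reversal.
Because the campaign influences engagement tier, engagement tier is a post-treatment mediator, not a confounder. Stratifying on it would bias the estimate; the causal effect is the crude pooled difference.
Pooled: Campaign Y 23.3% vs Campaign Q 35.0%; Campaign Q is higher overall.

pooled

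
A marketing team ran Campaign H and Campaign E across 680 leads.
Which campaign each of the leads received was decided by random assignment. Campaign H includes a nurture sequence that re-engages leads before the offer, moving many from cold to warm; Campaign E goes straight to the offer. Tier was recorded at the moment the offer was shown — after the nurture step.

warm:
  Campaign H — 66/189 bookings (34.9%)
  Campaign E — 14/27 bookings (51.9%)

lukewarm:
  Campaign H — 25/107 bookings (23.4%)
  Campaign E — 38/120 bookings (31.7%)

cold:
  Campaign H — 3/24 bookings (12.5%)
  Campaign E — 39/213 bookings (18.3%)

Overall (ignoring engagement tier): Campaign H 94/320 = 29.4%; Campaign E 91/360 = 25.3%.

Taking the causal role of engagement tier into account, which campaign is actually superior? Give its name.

Campaign H

Engagement tier is downstream of the campaign. One should not condition on a consequence of treatment, so the overall rates are the right comparison.
Pooled: Campaign H 29.4% vs Campaign E 25.3%; Campaign H is higher overall.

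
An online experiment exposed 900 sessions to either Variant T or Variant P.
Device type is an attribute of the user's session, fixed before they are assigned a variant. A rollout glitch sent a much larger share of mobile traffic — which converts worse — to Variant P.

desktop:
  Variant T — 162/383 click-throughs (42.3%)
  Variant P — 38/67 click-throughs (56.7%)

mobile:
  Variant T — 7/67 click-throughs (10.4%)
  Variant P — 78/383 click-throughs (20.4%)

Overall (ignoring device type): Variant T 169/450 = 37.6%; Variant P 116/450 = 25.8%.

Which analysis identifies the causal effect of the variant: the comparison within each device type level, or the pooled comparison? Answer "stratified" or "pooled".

stratified

Nothing the variant does changes device type; the imbalance is an allocation artefact. With device type also predicting the outcome, the pooled figure is confounded, and the within-stratum comparison is the causal one.
Within each level — desktop: 42.3% vs 56.7%; mobile: 10.4% vs 20.4% — Variant P is higher every time.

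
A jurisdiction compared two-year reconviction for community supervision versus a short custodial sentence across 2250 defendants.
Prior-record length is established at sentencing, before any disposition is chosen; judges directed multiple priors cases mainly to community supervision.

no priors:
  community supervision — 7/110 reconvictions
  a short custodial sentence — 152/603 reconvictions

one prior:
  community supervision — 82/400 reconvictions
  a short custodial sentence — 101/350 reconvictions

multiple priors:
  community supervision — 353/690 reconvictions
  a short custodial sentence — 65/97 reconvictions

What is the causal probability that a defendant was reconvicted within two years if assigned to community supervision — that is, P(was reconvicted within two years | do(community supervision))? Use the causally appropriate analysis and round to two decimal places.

Within every prior-record length level community supervision has the lower rate, yet pooled a short custodial sentence does — Simpson's reversal.
Prior-record length satisfies the back-door criterion: it is not a descendant of the disposition, and it blocks the spurious path from disposition to outcome. Adjusting for it (i.e., using the within-prior-record length rates) gives the causal effect.
Standardising community supervision to the population prior-record length mix: 0.317·7/110 + 0.333·82/400 + 0.350·353/690 = 0.267.

0.27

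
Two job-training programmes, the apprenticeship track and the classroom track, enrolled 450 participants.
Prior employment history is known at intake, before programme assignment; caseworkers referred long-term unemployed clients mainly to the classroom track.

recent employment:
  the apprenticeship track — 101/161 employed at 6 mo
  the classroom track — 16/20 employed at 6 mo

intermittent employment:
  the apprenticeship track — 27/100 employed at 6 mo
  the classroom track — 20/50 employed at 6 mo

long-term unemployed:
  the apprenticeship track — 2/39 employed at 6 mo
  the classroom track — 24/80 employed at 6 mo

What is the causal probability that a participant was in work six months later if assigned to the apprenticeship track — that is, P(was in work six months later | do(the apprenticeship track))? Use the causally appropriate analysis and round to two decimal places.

0.36

Prior employment history is set before the programme has any effect — it is not caused by the programme — and it independently drives the outcome. That makes it a confounder, so the causal comparison is within prior employment history levels.
Standardising the apprenticeship track to the population prior employment history mix: 0.402·101/161 + 0.333·27/100 + 0.264·2/39 = 0.356.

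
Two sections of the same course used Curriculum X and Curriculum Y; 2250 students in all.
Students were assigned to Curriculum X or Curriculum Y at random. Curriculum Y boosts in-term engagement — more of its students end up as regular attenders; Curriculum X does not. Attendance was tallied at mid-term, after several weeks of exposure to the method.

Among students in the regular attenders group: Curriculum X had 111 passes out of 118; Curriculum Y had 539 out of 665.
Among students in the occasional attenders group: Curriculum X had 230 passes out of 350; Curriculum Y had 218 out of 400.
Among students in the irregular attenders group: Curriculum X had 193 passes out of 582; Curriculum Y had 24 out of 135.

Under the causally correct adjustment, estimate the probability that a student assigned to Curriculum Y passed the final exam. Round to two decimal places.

0.65

Within every mid-term attendance level Curriculum X has the higher rate, yet pooled Curriculum Y does — Simpson's reversal.
Stratifying would compare teaching methods among students the teaching methods themselves sorted into mid-term attendance groups — a form of selection on an intermediate. The unconditioned pooled rates give the total causal effect.
So P(outcome | do(Curriculum Y)) is just the pooled rate for Curriculum Y: 781/1200 = 0.651.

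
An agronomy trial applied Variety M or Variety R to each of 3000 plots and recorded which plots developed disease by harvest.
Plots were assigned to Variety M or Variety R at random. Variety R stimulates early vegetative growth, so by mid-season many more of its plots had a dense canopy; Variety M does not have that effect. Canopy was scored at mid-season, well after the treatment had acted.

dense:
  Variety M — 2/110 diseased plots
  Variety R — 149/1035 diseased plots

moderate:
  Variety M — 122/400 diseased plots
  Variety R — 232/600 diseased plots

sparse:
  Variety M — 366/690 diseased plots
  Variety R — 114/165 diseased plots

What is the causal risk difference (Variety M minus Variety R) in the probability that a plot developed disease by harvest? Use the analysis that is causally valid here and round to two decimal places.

+0.13

Mid-season canopy is recorded after the variety and is itself shifted by it — it sits on the causal path from variety to outcome. Conditioning on a mediator would strip out part of the effect we want; the pooled comparison gives the total causal effect.
The causal difference is the pooled difference: 0.408 − 0.275 = +0.133.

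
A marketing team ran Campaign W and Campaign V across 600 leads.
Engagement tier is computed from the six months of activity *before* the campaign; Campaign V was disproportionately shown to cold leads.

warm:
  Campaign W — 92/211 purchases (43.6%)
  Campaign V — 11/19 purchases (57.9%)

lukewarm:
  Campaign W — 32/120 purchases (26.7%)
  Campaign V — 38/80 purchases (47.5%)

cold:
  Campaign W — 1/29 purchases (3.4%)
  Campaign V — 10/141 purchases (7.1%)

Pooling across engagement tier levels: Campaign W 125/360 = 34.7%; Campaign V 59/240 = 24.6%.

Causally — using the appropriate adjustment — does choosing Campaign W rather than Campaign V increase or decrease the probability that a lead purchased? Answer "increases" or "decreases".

decreases

The engagement tier-specific comparison favours Campaign V throughout, but the pooled figures favour Campaign W. The question is whether to condition on engagement tier.
Since engagement tier is a pre-existing factor (not a product of the campaign) and it affects the outcome on its own, it is a confounder. The stratified rates, not the pooled rate, identify the causal effect.
Within each level — warm: 43.6% vs 57.9%; lukewarm: 26.7% vs 47.5%; cold: 3.4% vs 7.1% — Campaign V is higher every time.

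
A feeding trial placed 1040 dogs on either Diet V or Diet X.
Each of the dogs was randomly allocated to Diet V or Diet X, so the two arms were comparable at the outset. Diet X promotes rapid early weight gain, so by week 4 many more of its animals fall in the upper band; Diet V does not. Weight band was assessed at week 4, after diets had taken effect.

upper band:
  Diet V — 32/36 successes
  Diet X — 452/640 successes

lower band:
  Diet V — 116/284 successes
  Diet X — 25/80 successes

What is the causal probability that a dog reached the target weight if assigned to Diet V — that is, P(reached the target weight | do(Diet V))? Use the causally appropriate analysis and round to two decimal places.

0.46

Week-4 weight band is recorded after the diet and is itself shifted by it — it sits on the causal path from diet to outcome. Conditioning on a mediator would strip out part of the effect we want; the pooled comparison gives the total causal effect.
So P(outcome | do(Diet V)) is just the pooled rate for Diet V: 148/320 = 0.463.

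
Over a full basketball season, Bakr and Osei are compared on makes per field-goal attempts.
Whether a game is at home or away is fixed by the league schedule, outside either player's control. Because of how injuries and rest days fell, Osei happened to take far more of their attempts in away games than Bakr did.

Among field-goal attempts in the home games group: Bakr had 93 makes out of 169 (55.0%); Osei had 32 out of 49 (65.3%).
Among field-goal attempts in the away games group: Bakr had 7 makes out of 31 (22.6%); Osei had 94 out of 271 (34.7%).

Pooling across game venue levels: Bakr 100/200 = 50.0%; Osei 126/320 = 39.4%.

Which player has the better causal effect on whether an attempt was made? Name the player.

Osei

Osei is higher inside every game venue stratum but Bakr is higher in aggregate. Whether to stratify depends on how game venue relates to the player.
The imbalance in game venue arose from how field-goal attempts were allocated, not from anything the player did; and game venue independently affects the outcome. The pooled gap is confounded — condition on game venue.
Within each level — home games: 55.0% vs 65.3%; away games: 22.6% vs 34.7% — Osei is higher every time.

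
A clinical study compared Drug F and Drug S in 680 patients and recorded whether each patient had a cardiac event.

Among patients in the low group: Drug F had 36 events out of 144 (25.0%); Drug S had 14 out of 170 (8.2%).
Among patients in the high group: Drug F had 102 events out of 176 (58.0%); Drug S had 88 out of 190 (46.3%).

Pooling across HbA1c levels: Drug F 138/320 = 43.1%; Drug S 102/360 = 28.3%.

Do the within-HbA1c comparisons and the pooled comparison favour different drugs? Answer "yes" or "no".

no

Within each HbA1c level (low 25.0% vs 8.2%; high 58.0% vs 46.3%), Drug S has the lower rate every time. Pooled: 43.1% vs 28.3% — Drug S has the lower rate overall. They agree.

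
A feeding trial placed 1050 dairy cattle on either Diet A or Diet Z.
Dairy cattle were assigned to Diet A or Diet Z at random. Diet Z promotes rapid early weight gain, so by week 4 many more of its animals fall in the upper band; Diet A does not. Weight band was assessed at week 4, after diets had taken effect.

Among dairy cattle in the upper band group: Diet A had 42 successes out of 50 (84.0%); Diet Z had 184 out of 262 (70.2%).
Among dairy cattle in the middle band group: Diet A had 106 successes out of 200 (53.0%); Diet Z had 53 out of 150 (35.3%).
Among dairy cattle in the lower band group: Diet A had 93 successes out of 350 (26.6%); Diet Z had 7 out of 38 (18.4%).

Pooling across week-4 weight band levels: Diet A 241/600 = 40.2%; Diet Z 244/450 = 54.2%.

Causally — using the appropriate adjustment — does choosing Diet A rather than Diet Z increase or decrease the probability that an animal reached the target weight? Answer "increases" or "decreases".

Diet A is higher inside every week-4 weight band stratum but Diet Z is higher in aggregate. Whether to stratify depends on how week-4 weight band relates to the diet.
The distribution of week-4 weight band is itself part of what the diet does — it is an intermediate outcome. Holding it fixed would remove that part of the effect; the total effect is the pooled difference.
Pooled: Diet A 40.2% vs Diet Z 54.2%; Diet Z is higher overall.

decreases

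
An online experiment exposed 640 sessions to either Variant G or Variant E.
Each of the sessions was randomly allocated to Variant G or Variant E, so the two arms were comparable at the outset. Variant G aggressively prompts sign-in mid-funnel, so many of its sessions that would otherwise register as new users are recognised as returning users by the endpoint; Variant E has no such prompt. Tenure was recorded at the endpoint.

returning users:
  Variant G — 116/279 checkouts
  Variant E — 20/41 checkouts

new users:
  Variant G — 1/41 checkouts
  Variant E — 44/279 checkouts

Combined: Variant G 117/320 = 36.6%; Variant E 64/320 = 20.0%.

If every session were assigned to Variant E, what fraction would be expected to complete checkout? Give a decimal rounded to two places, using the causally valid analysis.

Stratifying would compare variants among sessions the variants themselves sorted into user tenure groups — a form of selection on an intermediate. The unconditioned pooled rates give the total causal effect.
So P(outcome | do(Variant E)) is just the pooled rate for Variant E: 64/320 = 0.200.

0.20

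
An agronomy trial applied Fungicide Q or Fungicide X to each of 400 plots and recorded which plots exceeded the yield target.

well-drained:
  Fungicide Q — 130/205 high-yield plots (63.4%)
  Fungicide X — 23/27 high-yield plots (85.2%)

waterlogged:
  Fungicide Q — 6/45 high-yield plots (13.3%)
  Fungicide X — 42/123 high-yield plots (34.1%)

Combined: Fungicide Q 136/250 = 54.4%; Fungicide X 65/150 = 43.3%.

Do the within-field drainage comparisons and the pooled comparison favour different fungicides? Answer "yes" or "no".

Within each field drainage level (well-drained 63.4% vs 85.2%; waterlogged 13.3% vs 34.1%), Fungicide X has the higher rate every time. Pooled: 54.4% vs 43.3% — Fungicide Q has the higher rate overall. The two comparisons disagree.

yes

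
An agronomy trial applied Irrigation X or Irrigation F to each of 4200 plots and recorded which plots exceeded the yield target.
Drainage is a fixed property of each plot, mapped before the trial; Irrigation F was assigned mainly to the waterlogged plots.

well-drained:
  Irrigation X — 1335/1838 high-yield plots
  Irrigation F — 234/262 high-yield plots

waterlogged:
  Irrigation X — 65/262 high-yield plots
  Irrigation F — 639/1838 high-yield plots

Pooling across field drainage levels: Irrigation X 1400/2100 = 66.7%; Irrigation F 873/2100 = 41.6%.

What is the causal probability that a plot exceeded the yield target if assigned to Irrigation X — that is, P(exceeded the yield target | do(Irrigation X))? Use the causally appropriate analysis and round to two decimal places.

The imbalance in field drainage arose from how plots were allocated, not from anything the irrigation did; and field drainage independently affects the outcome. The pooled gap is confounded — condition on field drainage.
Standardising Irrigation X to the population field drainage mix: 0.500·1335/1838 + 0.500·65/262 = 0.487.

0.49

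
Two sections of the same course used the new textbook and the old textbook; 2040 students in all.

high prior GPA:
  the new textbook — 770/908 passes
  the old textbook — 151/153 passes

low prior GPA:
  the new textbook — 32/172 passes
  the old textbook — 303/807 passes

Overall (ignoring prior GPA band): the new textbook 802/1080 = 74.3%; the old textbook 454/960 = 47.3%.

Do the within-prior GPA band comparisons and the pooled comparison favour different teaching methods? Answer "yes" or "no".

yes

Within each prior GPA band level (high prior GPA 84.8% vs 98.7%; low prior GPA 18.6% vs 37.5%), the old textbook has the higher rate every time. Pooled: 74.3% vs 47.3% — the new textbook has the higher rate overall. The two comparisons disagree.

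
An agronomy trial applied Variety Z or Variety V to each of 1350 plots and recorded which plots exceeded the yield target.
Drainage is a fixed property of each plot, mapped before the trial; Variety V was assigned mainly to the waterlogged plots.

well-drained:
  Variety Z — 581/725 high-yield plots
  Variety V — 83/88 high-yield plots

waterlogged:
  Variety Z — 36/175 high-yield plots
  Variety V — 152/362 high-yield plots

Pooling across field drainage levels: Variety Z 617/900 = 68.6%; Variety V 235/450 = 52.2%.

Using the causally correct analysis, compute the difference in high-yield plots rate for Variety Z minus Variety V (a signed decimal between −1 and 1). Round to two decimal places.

Since field drainage is a pre-existing factor (not a product of the variety) and it affects the outcome on its own, it is a confounder. The stratified rates, not the pooled rate, identify the causal effect.
Adjusting over the population distribution of field drainage: 0.602·(0.801−0.943) + 0.398·(0.206−0.420) = -0.171.

-0.17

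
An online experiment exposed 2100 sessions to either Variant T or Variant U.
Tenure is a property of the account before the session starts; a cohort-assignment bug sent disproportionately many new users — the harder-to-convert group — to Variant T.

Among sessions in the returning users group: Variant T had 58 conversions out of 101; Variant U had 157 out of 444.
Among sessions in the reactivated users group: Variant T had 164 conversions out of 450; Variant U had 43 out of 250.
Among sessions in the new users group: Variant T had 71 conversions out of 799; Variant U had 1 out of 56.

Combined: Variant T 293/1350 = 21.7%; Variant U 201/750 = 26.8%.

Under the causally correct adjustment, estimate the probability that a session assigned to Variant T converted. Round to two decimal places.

0.31

User tenure satisfies the back-door criterion: it is not a descendant of the variant, and it blocks the spurious path from variant to outcome. Adjusting for it (i.e., using the within-user tenure rates) gives the causal effect.
Standardising Variant T to the population user tenure mix: 0.260·58/101 + 0.333·164/450 + 0.407·71/799 = 0.307.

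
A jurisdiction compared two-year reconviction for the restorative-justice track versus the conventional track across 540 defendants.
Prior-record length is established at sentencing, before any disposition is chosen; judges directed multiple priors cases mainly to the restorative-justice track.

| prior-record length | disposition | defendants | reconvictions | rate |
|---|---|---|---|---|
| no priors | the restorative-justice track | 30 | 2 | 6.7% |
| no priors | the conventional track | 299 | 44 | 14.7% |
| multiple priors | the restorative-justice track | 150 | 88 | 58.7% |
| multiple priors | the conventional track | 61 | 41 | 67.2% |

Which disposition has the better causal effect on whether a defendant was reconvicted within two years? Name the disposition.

the restorative-justice track

Nothing the disposition does changes prior-record length; the imbalance is an allocation artefact. With prior-record length also predicting the outcome, the pooled figure is confounded, and the within-stratum comparison is the causal one.
Within each level — no priors: 6.7% vs 14.7%; multiple priors: 58.7% vs 67.2% — the restorative-justice track is lower every time.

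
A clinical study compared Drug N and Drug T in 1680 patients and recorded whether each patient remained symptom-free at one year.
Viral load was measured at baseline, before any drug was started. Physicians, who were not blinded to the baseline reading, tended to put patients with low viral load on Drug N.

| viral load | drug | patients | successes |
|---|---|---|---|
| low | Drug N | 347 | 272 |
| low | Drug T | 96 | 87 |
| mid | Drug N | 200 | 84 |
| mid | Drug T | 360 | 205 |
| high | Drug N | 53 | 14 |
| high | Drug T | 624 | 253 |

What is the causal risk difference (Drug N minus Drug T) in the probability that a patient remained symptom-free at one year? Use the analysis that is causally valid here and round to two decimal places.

-0.14

Viral load is set before the drug has any effect — it is not caused by the drug — and it independently drives the outcome. That makes it a confounder, so the causal comparison is within viral load levels.
Adjusting over the population distribution of viral load: 0.264·(0.784−0.906) + 0.333·(0.420−0.569) + 0.403·(0.264−0.405) = -0.139.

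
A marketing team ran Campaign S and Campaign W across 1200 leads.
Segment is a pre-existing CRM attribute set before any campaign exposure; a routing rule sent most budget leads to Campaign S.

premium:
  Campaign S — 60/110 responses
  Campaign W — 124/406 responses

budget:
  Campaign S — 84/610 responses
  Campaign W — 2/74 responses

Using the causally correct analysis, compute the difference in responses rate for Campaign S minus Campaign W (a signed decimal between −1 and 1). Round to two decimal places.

+0.17

Here customer segment is a common cause — it drives both which campaign a case falls under and the outcome. The crude comparison mixes populations; the stratum-specific rates are the causally relevant ones.
Adjusting over the population distribution of customer segment: 0.430·(0.545−0.305) + 0.570·(0.138−0.027) = +0.166.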